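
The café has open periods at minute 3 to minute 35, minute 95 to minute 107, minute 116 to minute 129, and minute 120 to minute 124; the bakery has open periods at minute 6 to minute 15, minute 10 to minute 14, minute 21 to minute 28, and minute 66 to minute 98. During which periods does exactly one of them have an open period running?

A, merged: minute 3 to minute 35, minute 95 to minute 107, minute 116 to minute 129.
B, merged: minute 6 to minute 15, minute 21 to minute 28, minute 66 to minute 98.
A but not B: minute 3 to minute 6, minute 15 to minute 21, minute 28 to minute 35, minute 98 to minute 107, minute 116 to minute 129.
B but not A: minute 66 to minute 95.
Combining gives A △ B.

minute 3 to minute 6, minute 15 to minute 21, minute 28 to minute 35, minute 66 to minute 95, minute 98 to minute 107, minute 116 to minute 129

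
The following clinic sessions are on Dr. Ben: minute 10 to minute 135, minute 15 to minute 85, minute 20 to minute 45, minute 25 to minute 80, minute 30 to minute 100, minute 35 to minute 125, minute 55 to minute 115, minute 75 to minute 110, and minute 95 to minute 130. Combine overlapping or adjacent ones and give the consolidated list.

minute 15 to minute 85 overlaps/touches minute 10 to minute 135 → extend to minute 10 to minute 135.
minute 20 to minute 45 overlaps/touches minute 10 to minute 135 → extend to minute 10 to minute 135.
minute 25 to minute 80 overlaps/touches minute 10 to minute 135 → extend to minute 10 to minute 135.
minute 30 to minute 100 overlaps/touches minute 10 to minute 135 → extend to minute 10 to minute 135.
minute 35 to minute 125 overlaps/touches minute 10 to minute 135 → extend to minute 10 to minute 135.
minute 55 to minute 115 overlaps/touches minute 10 to minute 135 → extend to minute 10 to minute 135.
minute 75 to minute 110 overlaps/touches minute 10 to minute 135 → extend to minute 10 to minute 135.
minute 95 to minute 130 overlaps/touches minute 10 to minute 135 → extend to minute 10 to minute 135.

minute 10 to minute 135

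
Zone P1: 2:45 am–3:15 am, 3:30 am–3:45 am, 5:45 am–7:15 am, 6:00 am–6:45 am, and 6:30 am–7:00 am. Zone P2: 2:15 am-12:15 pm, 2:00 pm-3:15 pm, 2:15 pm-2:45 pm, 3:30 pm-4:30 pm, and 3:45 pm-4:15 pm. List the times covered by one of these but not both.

2:15 am-2:45 am, 3:15 am-3:30 am, 3:45 am-5:45 am, 7:15 am-12:15 pm, 2:00 pm-3:15 pm, 3:30 pm-4:30 pm

A, merged: 2:45 am-3:15 am, 3:30 am-3:45 am, 5:45 am-7:15 am.
B, merged: 2:15 am-12:15 pm, 2:00 pm-3:15 pm, 3:30 pm-4:30 pm.
A \ B = none.
B \ A = 2:15 am-2:45 am, 3:15 am-3:30 am, 3:45 am-5:45 am, 7:15 am-12:15 pm, 2:00 pm-3:15 pm, 3:30 pm-4:30 pm.
Union of the two gives the symmetric difference.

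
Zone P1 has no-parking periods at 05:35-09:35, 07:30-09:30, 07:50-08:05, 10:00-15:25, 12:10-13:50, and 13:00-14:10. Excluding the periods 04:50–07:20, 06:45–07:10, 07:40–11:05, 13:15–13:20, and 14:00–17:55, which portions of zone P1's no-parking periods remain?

First set merges to 05:35–09:35, 10:00–15:25.
Second set merges to 04:50–07:20, 07:40–11:05, 13:15–13:20, 14:00–17:55.
05:35–09:35 with B removed leaves 07:20–07:40.
10:00–15:25 with B removed leaves 11:05–13:15, 13:20–14:00.

07:20–07:40, 11:05–13:15, 13:20–14:00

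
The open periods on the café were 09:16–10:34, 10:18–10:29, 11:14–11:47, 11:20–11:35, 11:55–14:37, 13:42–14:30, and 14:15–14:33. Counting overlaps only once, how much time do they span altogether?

Merged: 09:16-10:34, 11:14-11:47, 11:55-14:37.
Lengths: 1 h 18 min + 33 min + 2 h 42 min = 4 h 33 min.

4 h 33 min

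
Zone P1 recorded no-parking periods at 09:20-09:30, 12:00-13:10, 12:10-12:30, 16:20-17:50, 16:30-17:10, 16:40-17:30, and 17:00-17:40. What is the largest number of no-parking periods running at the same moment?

Sweep endpoints in order; track running count of active intervals.
Peak of 4 reached at 17:00.

4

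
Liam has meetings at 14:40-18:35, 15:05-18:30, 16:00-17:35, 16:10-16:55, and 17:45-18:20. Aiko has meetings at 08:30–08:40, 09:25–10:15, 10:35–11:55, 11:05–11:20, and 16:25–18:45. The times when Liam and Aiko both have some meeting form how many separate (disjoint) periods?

First set merges to 14:40–18:35.
Second set merges to 08:30–08:40, 09:25–10:15, 10:35–11:55, 16:25–18:45.
A ∩ B = 16:25–18:35.
That is 1 disjoint piece.

1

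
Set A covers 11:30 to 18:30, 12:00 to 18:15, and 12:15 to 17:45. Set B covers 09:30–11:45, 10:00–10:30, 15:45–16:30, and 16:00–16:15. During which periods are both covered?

11:30–11:45, 15:45–16:30

A, merged: 11:30–18:30.
B, merged: 09:30–11:45, 15:45–16:30.
11:30–18:30 ∩ B → 11:30–11:45, 15:45–16:30.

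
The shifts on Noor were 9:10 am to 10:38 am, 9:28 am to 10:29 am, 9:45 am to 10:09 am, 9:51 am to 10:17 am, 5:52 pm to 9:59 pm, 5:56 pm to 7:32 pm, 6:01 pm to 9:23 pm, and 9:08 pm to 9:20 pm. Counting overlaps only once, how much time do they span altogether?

5 h 35 min

Merged: 9:10 am–10:38 am, 5:52 pm–9:59 pm.
Lengths: 1 h 28 min + 4 h 7 min = 5 h 35 min.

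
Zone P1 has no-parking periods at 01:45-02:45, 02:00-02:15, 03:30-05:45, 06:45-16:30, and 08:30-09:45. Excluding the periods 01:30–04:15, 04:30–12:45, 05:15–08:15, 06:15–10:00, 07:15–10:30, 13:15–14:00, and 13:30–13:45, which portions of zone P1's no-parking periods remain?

04:15-04:30, 12:45-13:15, 14:00-16:30

A, merged: 01:45-02:45, 03:30-05:45, 06:45-16:30.
B, merged: 01:30-04:15, 04:30-12:45, 13:15-14:00.
01:45-02:45: fully covered by B → removed.
03:30-05:45 minus B → 04:15-04:30.
06:45-16:30 minus B → 12:45-13:15, 14:00-16:30.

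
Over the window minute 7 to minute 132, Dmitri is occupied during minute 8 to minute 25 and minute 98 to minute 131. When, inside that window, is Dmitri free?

The merged coverage is minute 8 to minute 25, minute 98 to minute 131.
Complement within minute 7 to minute 132: minute 7 to minute 8, minute 25 to minute 98, minute 131 to minute 132.

minute 7 to minute 8, minute 25 to minute 98, minute 131 to minute 132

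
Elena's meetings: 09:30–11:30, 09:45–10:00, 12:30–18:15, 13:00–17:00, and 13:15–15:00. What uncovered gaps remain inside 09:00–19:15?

09:00–09:30, 11:30–12:30, 18:15–19:15

After merging, the occupied span is 09:30–11:30, 12:30–18:15.
Gaps within 09:00–19:15: 09:00–09:30, 11:30–12:30, 18:15–19:15.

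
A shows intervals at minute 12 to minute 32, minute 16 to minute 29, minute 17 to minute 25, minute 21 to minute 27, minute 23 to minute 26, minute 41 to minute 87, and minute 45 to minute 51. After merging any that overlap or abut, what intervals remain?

minute 12 to minute 32, minute 41 to minute 87

minute 16 to minute 29 overlaps/touches minute 12 to minute 32 → extend to minute 12 to minute 32.
minute 17 to minute 25 overlaps/touches minute 12 to minute 32 → extend to minute 12 to minute 32.
minute 21 to minute 27 overlaps/touches minute 12 to minute 32 → extend to minute 12 to minute 32.
minute 23 to minute 26 overlaps/touches minute 12 to minute 32 → extend to minute 12 to minute 32.
minute 41 to minute 87 is disjoint → start new block.
minute 45 to minute 51 overlaps/touches minute 41 to minute 87 → extend to minute 41 to minute 87.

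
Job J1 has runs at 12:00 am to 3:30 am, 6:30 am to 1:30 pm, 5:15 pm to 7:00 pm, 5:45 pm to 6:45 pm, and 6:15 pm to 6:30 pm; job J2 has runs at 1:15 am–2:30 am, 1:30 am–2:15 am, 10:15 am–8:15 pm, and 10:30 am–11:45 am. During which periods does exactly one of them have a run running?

12:00 am–1:15 am, 2:30 am–3:30 am, 6:30 am–10:15 am, 1:30 pm–5:15 pm, 7:00 pm–8:15 pm

First set merges to 12:00 am–3:30 am, 6:30 am–1:30 pm, 5:15 pm–7:00 pm.
Second set merges to 1:15 am–2:30 am, 10:15 am–8:15 pm.
A \ B = 12:00 am–1:15 am, 2:30 am–3:30 am, 6:30 am–10:15 am.
B \ A = 1:30 pm–5:15 pm, 7:00 pm–8:15 pm.
Union of the two gives the symmetric difference.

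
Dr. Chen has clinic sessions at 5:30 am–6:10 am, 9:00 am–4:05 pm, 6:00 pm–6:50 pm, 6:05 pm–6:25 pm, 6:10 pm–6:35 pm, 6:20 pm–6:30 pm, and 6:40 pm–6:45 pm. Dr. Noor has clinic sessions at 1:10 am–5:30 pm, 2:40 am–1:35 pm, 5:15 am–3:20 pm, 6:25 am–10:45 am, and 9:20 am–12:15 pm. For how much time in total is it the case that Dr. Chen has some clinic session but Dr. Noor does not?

Merge the first list: 5:30 am–6:10 am, 9:00 am–4:05 pm, 6:00 pm–6:50 pm.
Merge the second list: 1:10 am–5:30 pm.
A \ B = 6:00 pm–6:50 pm.
Total: 50 min.

50 min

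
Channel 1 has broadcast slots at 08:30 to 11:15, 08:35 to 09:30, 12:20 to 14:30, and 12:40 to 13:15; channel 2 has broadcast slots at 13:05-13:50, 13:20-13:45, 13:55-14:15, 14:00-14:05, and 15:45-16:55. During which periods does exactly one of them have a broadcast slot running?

A, merged: 08:30–11:15, 12:20–14:30.
B, merged: 13:05–13:50, 13:55–14:15, 15:45–16:55.
Only in the first: 08:30–11:15, 12:20–13:05, 13:50–13:55, 14:15–14:30.
Only in the second: 15:45–16:55.
Together these are the periods covered by exactly one.

08:30–11:15, 12:20–13:05, 13:50–13:55, 14:15–14:30, 15:45–16:55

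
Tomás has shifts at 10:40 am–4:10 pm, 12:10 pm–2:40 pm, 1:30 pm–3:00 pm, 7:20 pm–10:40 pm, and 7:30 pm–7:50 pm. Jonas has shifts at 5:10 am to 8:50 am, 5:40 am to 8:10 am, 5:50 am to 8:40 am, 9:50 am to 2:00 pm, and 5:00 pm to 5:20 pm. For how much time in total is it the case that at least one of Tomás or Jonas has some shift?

A, merged: 10:40 am–4:10 pm, 7:20 pm–10:40 pm.
B, merged: 5:10 am–8:50 am, 9:50 am–2:00 pm, 5:00 pm–5:20 pm.
A ∪ B = 5:10 am–8:50 am, 9:50 am–4:10 pm, 5:00 pm–5:20 pm, 7:20 pm–10:40 pm.
Total: 3 h 40 min + 6 h 20 min + 20 min + 3 h 20 min = 13 h 40 min.

13 h 40 min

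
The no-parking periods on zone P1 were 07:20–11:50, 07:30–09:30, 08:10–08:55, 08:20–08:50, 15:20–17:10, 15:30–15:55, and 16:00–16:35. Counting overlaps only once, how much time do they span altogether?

6 h 20 min

Merged: 07:20-11:50, 15:20-17:10.
Lengths: 4 h 30 min + 1 h 50 min = 6 h 20 min.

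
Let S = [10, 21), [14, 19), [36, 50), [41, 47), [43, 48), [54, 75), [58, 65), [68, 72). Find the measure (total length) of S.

Merged: [10, 21), [36, 50), [54, 75).
Lengths: 11 + 14 + 21 = 46.

46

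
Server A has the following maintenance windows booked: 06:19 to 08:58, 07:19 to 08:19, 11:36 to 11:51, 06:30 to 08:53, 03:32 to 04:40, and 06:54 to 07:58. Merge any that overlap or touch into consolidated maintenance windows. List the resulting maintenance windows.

Sort by start: 03:32–04:40, 06:19–08:58, 06:30–08:53, 06:54–07:58, 07:19–08:19, 11:36–11:51.
06:19–08:58 is disjoint → start new block.
06:30–08:53 overlaps/touches 06:19–08:58 → extend to 06:19–08:58.
06:54–07:58 overlaps/touches 06:19–08:58 → extend to 06:19–08:58.
07:19–08:19 overlaps/touches 06:19–08:58 → extend to 06:19–08:58.
11:36–11:51 is disjoint → start new block.

03:32–04:40, 06:19–08:58, 11:36–11:51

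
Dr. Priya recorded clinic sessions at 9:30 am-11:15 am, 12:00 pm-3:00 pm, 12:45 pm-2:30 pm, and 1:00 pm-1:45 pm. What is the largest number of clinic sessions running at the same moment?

At 1:00 pm, 3 of the intervals are simultaneously active.
No point has more.

3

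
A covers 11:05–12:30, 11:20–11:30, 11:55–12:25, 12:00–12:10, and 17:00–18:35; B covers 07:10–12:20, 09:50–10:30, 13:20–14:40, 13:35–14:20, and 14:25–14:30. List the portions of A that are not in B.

12:20-12:30, 17:00-18:35

First set merges to 11:05-12:30, 17:00-18:35.
Second set merges to 07:10-12:20, 13:20-14:40.
11:05-12:30 with B removed leaves 12:20-12:30.
17:00-18:35 is untouched.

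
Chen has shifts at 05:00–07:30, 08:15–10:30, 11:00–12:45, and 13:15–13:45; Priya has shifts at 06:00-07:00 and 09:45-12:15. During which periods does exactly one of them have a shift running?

Only in the first: 05:00–06:00, 07:00–07:30, 08:15–09:45, 12:15–12:45, 13:15–13:45.
Only in the second: 10:30–11:00.
Together these are the periods covered by exactly one.

05:00–06:00, 07:00–07:30, 08:15–09:45, 10:30–11:00, 12:15–12:45, 13:15–13:45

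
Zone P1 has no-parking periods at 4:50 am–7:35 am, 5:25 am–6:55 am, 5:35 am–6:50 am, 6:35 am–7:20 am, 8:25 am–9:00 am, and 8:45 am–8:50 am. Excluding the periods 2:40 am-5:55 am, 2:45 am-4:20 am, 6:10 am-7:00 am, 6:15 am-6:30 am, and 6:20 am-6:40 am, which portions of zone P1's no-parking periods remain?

5:55 am–6:10 am, 7:00 am–7:35 am, 8:25 am–9:00 am

First set merges to 4:50 am–7:35 am, 8:25 am–9:00 am.
Second set merges to 2:40 am–5:55 am, 6:10 am–7:00 am.
4:50 am–7:35 am \ B = 5:55 am–6:10 am, 7:00 am–7:35 am.
8:25 am–9:00 am: nothing removed.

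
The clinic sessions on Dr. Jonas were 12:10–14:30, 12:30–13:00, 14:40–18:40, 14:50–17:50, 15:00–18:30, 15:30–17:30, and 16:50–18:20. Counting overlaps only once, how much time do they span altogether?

Merged: 12:10–14:30, 14:40–18:40.
Lengths: 2 h 20 min + 4 h = 6 h 20 min.

6 h 20 min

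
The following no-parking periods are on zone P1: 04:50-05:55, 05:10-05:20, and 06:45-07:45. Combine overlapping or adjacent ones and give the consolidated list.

05:10-05:20 overlaps/touches 04:50-05:55 → extend to 04:50-05:55.
06:45-07:45 is disjoint → start new block.

04:50-05:55, 06:45-07:45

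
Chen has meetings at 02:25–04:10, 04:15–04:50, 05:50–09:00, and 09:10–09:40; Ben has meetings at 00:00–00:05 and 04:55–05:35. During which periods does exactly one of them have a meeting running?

00:00–00:05, 02:25–04:10, 04:15–04:50, 04:55–05:35, 05:50–09:00, 09:10–09:40

A \ B = 02:25–04:10, 04:15–04:50, 05:50–09:00, 09:10–09:40.
B \ A = 00:00–00:05, 04:55–05:35.
Union of the two gives the symmetric difference.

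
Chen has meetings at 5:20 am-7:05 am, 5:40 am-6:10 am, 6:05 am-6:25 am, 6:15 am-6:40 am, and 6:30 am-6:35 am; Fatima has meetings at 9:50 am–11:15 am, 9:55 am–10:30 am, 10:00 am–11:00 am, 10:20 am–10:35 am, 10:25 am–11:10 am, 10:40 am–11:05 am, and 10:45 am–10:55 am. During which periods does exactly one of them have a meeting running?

5:20 am–7:05 am, 9:50 am–11:15 am

Merge the first list: 5:20 am–7:05 am.
Merge the second list: 9:50 am–11:15 am.
A but not B: 5:20 am–7:05 am.
B but not A: 9:50 am–11:15 am.
Combining gives A △ B.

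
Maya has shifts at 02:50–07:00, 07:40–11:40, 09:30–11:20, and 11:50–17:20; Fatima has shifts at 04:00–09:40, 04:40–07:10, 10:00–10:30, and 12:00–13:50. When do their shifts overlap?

Merge the first list: 02:50–07:00, 07:40–11:40, 11:50–17:20.
Merge the second list: 04:00–09:40, 10:00–10:30, 12:00–13:50.
02:50–07:00 overlaps B on 04:00–07:00.
07:40–11:40 overlaps B on 07:40–09:40, 10:00–10:30.
11:50–17:20 overlaps B on 12:00–13:50.

04:00–07:00, 07:40–09:40, 10:00–10:30, 12:00–13:50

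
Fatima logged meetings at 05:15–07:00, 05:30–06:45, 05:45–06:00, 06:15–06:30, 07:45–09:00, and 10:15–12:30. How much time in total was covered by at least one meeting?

5 h 15 min

Merged: 05:15–07:00, 07:45–09:00, 10:15–12:30.
Lengths: 1 h 45 min + 1 h 15 min + 2 h 15 min = 5 h 15 min.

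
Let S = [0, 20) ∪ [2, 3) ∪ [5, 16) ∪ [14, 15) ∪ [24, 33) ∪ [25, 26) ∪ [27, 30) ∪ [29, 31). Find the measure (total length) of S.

Merged: [0, 20), [24, 33).
Lengths: 20 + 9 = 29.

29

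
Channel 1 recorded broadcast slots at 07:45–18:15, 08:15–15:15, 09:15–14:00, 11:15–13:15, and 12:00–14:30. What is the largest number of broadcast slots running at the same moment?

5

At 12:00, 5 of the intervals are simultaneously active.
No point has more.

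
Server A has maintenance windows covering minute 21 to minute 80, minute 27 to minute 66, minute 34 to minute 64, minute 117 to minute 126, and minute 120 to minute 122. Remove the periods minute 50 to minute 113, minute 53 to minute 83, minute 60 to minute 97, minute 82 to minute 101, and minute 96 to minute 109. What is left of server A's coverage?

minute 21 to minute 50, minute 117 to minute 126

A, merged: minute 21 to minute 80, minute 117 to minute 126.
B, merged: minute 50 to minute 113.
minute 21 to minute 80 with B removed leaves minute 21 to minute 50.
minute 117 to minute 126 is untouched.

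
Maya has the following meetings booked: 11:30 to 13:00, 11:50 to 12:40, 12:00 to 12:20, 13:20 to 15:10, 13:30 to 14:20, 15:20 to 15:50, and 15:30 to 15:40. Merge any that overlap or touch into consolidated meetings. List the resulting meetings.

11:50–12:40 overlaps/touches 11:30–13:00 → extend to 11:30–13:00.
12:00–12:20 overlaps/touches 11:30–13:00 → extend to 11:30–13:00.
13:20–15:10 is disjoint → start new block.
13:30–14:20 overlaps/touches 13:20–15:10 → extend to 13:20–15:10.
15:20–15:50 is disjoint → start new block.
15:30–15:40 overlaps/touches 15:20–15:50 → extend to 15:20–15:50.

11:30–13:00, 13:20–15:10, 15:20–15:50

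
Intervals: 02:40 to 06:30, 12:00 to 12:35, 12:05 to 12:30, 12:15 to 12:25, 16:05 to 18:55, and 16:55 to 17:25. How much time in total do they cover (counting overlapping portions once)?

Merged: 02:40–06:30, 12:00–12:35, 16:05–18:55.
Lengths: 3 h 50 min + 35 min + 2 h 50 min = 7 h 15 min.

7 h 15 min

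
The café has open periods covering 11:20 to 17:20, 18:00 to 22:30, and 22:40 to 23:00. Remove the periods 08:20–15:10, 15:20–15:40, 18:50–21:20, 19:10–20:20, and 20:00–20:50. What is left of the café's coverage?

15:10-15:20, 15:40-17:20, 18:00-18:50, 21:20-22:30, 22:40-23:00

B, merged: 08:20-15:10, 15:20-15:40, 18:50-21:20.
11:20-17:20 with B removed leaves 15:10-15:20, 15:40-17:20.
18:00-22:30 with B removed leaves 18:00-18:50, 21:20-22:30.
22:40-23:00 is untouched.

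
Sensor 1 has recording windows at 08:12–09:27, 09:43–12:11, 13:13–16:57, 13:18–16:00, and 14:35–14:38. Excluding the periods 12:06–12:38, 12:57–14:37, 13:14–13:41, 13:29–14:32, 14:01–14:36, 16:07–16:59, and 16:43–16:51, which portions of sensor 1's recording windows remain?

08:12–09:27, 09:43–12:06, 14:37–16:07

First set merges to 08:12–09:27, 09:43–12:11, 13:13–16:57.
Second set merges to 12:06–12:38, 12:57–14:37, 16:07–16:59.
08:12–09:27: no B overlap → unchanged.
09:43–12:11 minus B → 09:43–12:06.
13:13–16:57 minus B → 14:37–16:07.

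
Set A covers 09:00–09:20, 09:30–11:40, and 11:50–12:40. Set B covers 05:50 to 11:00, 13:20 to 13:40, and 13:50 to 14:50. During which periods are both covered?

09:00-09:20 meets the second set on 09:00-09:20.
09:30-11:40 meets the second set on 09:30-11:00.
11:50-12:40: no overlap with the second set.

09:00-09:20, 09:30-11:00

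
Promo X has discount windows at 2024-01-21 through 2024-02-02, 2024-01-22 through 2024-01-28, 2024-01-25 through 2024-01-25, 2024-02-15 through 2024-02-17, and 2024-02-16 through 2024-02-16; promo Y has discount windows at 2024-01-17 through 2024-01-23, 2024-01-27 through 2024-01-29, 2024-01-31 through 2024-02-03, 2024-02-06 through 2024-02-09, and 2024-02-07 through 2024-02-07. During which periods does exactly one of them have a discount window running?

A, merged: 2024-01-21 through 2024-02-02, 2024-02-15 through 2024-02-17.
B, merged: 2024-01-17 through 2024-01-23, 2024-01-27 through 2024-01-29, 2024-01-31 through 2024-02-03, 2024-02-06 through 2024-02-09.
A \ B = 2024-01-24 through 2024-01-26, 2024-01-30 through 2024-01-30, 2024-02-15 through 2024-02-17.
B \ A = 2024-01-17 through 2024-01-20, 2024-02-03 through 2024-02-03, 2024-02-06 through 2024-02-09.
Union of the two gives the symmetric difference.

2024-01-17 through 2024-01-20, 2024-01-24 through 2024-01-26, 2024-01-30 through 2024-01-30, 2024-02-03 through 2024-02-03, 2024-02-06 through 2024-02-09, 2024-02-15 through 2024-02-17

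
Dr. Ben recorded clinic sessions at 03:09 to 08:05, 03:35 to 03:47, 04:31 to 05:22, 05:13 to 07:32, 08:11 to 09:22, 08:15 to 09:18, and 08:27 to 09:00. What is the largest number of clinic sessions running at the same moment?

At 05:13, 3 of the intervals are simultaneously active.
No point has more.

3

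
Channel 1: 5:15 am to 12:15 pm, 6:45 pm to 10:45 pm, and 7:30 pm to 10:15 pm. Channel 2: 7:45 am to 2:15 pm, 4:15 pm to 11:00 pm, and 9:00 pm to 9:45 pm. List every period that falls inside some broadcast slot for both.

7:45 am-12:15 pm, 6:45 pm-10:45 pm

Merge the first list: 5:15 am-12:15 pm, 6:45 pm-10:45 pm.
Merge the second list: 7:45 am-2:15 pm, 4:15 pm-11:00 pm.
5:15 am-12:15 pm ∩ B → 7:45 am-12:15 pm.
6:45 pm-10:45 pm ∩ B → 6:45 pm-10:45 pm.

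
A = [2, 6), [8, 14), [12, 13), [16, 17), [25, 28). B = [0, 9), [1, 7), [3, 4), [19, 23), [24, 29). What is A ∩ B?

[2, 6) ∪ [8, 9) ∪ [25, 28)

A, merged: [2, 6), [8, 14), [16, 17), [25, 28).
B, merged: [0, 9), [19, 23), [24, 29).
[2, 6) overlaps B on [2, 6).
[8, 14) overlaps B on [8, 9).
[16, 17) falls entirely outside B.
[25, 28) overlaps B on [25, 28).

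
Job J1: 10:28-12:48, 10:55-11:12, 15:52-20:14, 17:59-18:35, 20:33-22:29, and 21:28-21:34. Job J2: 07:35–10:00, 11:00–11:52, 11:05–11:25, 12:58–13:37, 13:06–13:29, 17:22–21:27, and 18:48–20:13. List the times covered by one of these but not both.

A, merged: 10:28-12:48, 15:52-20:14, 20:33-22:29.
B, merged: 07:35-10:00, 11:00-11:52, 12:58-13:37, 17:22-21:27.
Only in the first: 10:28-11:00, 11:52-12:48, 15:52-17:22, 21:27-22:29.
Only in the second: 07:35-10:00, 12:58-13:37, 20:14-20:33.
Together these are the periods covered by exactly one.

07:35-10:00, 10:28-11:00, 11:52-12:48, 12:58-13:37, 15:52-17:22, 20:14-20:33, 21:27-22:29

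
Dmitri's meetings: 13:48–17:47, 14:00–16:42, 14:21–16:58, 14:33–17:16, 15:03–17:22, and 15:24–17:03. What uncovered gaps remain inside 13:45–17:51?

Covered (merged): 13:48–17:47.
Gaps within 13:45–17:51: 13:45–13:48, 17:47–17:51.

13:45–13:48, 17:47–17:51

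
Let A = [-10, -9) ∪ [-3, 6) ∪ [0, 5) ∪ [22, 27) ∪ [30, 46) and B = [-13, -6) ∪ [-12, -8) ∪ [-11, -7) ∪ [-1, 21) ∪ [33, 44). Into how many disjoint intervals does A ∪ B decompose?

First set merges to [-10, -9), [-3, 6), [22, 27), [30, 46).
Second set merges to [-13, -6), [-1, 21), [33, 44).
A ∪ B = [-13, -6), [-3, 21), [22, 27), [30, 46).
That is 4 disjoint pieces.

4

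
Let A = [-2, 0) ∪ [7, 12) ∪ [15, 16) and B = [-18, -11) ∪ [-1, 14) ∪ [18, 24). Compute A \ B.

[-2, -1) ∪ [15, 16)

[-2, 0) \ B = [-2, -1).
[7, 12): entirely removed.
[15, 16): nothing removed.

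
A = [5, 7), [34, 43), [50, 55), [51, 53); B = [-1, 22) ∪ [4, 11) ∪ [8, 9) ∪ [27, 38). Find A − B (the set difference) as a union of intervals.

A, merged: [5, 7), [34, 43), [50, 55).
B, merged: [-1, 22), [27, 38).
[5, 7): entirely removed.
[34, 43) \ B = [38, 43).
[50, 55): nothing removed.

[38, 43) ∪ [50, 55)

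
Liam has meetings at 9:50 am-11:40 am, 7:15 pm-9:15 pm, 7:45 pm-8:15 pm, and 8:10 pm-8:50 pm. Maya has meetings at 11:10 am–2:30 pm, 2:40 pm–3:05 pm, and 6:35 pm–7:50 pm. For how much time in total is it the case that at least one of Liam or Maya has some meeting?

Merge the first list: 9:50 am–11:40 am, 7:15 pm–9:15 pm.
A ∪ B = 9:50 am–2:30 pm, 2:40 pm–3:05 pm, 6:35 pm–9:15 pm.
Total: 4 h 40 min + 25 min + 2 h 40 min = 7 h 45 min.

7 h 45 min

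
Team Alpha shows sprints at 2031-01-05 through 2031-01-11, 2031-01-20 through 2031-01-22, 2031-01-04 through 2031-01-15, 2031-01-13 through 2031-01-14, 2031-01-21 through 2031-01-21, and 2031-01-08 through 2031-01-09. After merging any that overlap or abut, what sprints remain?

Sort by start: 2031-01-04 through 2031-01-15, 2031-01-05 through 2031-01-11, 2031-01-08 through 2031-01-09, 2031-01-13 through 2031-01-14, 2031-01-20 through 2031-01-22, 2031-01-21 through 2031-01-21.
2031-01-05 through 2031-01-11 overlaps/touches 2031-01-04 through 2031-01-15 → extend to 2031-01-04 through 2031-01-15.
2031-01-08 through 2031-01-09 overlaps/touches 2031-01-04 through 2031-01-15 → extend to 2031-01-04 through 2031-01-15.
2031-01-13 through 2031-01-14 overlaps/touches 2031-01-04 through 2031-01-15 → extend to 2031-01-04 through 2031-01-15.
2031-01-20 through 2031-01-22 is disjoint → start new block.
2031-01-21 through 2031-01-21 overlaps/touches 2031-01-20 through 2031-01-22 → extend to 2031-01-20 through 2031-01-22.

2031-01-04 through 2031-01-15, 2031-01-20 through 2031-01-22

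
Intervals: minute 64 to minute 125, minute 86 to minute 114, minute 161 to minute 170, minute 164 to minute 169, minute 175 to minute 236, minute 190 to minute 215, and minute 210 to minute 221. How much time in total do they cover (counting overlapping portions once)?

131 minutes

Merged: minute 64 to minute 125, minute 161 to minute 170, minute 175 to minute 236.
Lengths: 61 minutes + 9 minutes + 61 minutes = 131 minutes.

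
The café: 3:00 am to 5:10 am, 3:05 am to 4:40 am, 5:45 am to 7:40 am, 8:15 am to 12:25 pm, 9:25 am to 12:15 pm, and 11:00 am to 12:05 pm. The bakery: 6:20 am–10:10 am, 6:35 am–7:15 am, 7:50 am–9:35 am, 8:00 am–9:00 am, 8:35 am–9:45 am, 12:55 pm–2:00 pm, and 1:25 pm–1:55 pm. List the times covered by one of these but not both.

First set merges to 3:00 am–5:10 am, 5:45 am–7:40 am, 8:15 am–12:25 pm.
Second set merges to 6:20 am–10:10 am, 12:55 pm–2:00 pm.
Only in the first: 3:00 am–5:10 am, 5:45 am–6:20 am, 10:10 am–12:25 pm.
Only in the second: 7:40 am–8:15 am, 12:55 pm–2:00 pm.
Together these are the periods covered by exactly one.

3:00 am–5:10 am, 5:45 am–6:20 am, 7:40 am–8:15 am, 10:10 am–12:25 pm, 12:55 pm–2:00 pm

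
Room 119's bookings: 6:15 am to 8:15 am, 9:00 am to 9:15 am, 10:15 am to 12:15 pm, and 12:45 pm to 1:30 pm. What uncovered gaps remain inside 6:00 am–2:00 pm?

6:00 am–6:15 am, 8:15 am–9:00 am, 9:15 am–10:15 am, 12:15 pm–12:45 pm, 1:30 pm–2:00 pm

Covered (merged): 6:15 am–8:15 am, 9:00 am–9:15 am, 10:15 am–12:15 pm, 12:45 pm–1:30 pm.
Gaps within 6:00 am–2:00 pm: 6:00 am–6:15 am, 8:15 am–9:00 am, 9:15 am–10:15 am, 12:15 pm–12:45 pm, 1:30 pm–2:00 pm.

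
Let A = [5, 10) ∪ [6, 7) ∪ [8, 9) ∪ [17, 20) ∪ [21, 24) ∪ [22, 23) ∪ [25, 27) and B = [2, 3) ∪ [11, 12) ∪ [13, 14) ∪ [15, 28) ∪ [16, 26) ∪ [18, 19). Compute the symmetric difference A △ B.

Merge the first list: [5, 10), [17, 20), [21, 24), [25, 27).
Merge the second list: [2, 3), [11, 12), [13, 14), [15, 28).
Only in the first: [5, 10).
Only in the second: [2, 3), [11, 12), [13, 14), [15, 17), [20, 21), [24, 25), [27, 28).
Together these are the periods covered by exactly one.

[2, 3) ∪ [5, 10) ∪ [11, 12) ∪ [13, 14) ∪ [15, 17) ∪ [20, 21) ∪ [24, 25) ∪ [27, 28)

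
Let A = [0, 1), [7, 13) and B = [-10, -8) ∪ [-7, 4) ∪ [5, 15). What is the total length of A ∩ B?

A ∩ B = [0, 1), [7, 13).
Total: 1 + 6 = 7.

7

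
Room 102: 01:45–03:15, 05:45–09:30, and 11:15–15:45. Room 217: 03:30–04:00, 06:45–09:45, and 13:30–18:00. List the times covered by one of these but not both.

Only in the first: 01:45–03:15, 05:45–06:45, 11:15–13:30.
Only in the second: 03:30–04:00, 09:30–09:45, 15:45–18:00.
Together these are the periods covered by exactly one.

01:45–03:15, 03:30–04:00, 05:45–06:45, 09:30–09:45, 11:15–13:30, 15:45–18:00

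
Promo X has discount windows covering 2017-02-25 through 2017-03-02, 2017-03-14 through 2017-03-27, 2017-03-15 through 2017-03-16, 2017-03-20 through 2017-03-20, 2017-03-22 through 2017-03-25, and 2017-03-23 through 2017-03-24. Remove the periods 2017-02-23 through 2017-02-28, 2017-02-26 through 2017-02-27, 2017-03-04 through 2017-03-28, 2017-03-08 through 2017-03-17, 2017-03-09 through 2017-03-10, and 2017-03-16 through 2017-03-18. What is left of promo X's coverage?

A, merged: 2017-02-25 through 2017-03-02, 2017-03-14 through 2017-03-27.
B, merged: 2017-02-23 through 2017-02-28, 2017-03-04 through 2017-03-28.
2017-02-25 through 2017-03-02 with B removed leaves 2017-03-01 through 2017-03-02.
2017-03-14 through 2017-03-27 lies entirely inside B → drops out.

2017-03-01 through 2017-03-02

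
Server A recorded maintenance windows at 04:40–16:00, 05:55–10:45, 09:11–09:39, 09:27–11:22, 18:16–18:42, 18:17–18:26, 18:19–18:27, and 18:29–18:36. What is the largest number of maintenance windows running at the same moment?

Sweep endpoints in order; track running count of active intervals.
Peak of 4 reached at 09:27.

4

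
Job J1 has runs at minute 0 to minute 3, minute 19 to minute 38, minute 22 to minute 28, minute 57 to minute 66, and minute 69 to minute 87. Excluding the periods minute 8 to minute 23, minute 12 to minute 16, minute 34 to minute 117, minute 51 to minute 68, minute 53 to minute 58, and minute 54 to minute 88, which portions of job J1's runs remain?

minute 0 to minute 3, minute 23 to minute 34

First set merges to minute 0 to minute 3, minute 19 to minute 38, minute 57 to minute 66, minute 69 to minute 87.
Second set merges to minute 8 to minute 23, minute 34 to minute 117.
minute 0 to minute 3: nothing removed.
minute 19 to minute 38 \ B = minute 23 to minute 34.
minute 57 to minute 66: entirely removed.
minute 69 to minute 87: entirely removed.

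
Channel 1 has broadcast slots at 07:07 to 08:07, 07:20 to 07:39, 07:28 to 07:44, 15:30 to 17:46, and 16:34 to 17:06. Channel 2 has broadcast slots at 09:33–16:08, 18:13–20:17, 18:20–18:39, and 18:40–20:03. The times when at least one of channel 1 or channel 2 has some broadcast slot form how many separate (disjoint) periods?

Merge the first list: 07:07-08:07, 15:30-17:46.
Merge the second list: 09:33-16:08, 18:13-20:17.
A ∪ B = 07:07-08:07, 09:33-17:46, 18:13-20:17.
That is 3 disjoint pieces.

3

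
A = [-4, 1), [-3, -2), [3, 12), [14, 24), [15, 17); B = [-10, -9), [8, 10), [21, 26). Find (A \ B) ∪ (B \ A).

[-10, -9) ∪ [-4, 1) ∪ [3, 8) ∪ [10, 12) ∪ [14, 21) ∪ [24, 26)

A, merged: [-4, 1), [3, 12), [14, 24).
A \ B = [-4, 1), [3, 8), [10, 12), [14, 21).
B \ A = [-10, -9), [24, 26).
Union of the two gives the symmetric difference.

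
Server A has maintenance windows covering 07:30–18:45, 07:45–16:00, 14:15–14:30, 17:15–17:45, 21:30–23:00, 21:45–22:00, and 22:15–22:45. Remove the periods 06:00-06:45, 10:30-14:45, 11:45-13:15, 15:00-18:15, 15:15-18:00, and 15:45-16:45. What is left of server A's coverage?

A, merged: 07:30–18:45, 21:30–23:00.
B, merged: 06:00–06:45, 10:30–14:45, 15:00–18:15.
07:30–18:45 minus B → 07:30–10:30, 14:45–15:00, 18:15–18:45.
21:30–23:00: no B overlap → unchanged.

07:30–10:30, 14:45–15:00, 18:15–18:45, 21:30–23:00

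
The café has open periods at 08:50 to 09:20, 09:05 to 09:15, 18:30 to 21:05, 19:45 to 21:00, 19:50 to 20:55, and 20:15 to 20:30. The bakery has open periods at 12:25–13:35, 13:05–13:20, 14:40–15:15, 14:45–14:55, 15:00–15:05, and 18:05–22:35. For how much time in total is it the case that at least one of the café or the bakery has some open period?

6 h 45 min

A, merged: 08:50-09:20, 18:30-21:05.
B, merged: 12:25-13:35, 14:40-15:15, 18:05-22:35.
A ∪ B = 08:50-09:20, 12:25-13:35, 14:40-15:15, 18:05-22:35.
Total: 30 min + 1 h 10 min + 35 min + 4 h 30 min = 6 h 45 min.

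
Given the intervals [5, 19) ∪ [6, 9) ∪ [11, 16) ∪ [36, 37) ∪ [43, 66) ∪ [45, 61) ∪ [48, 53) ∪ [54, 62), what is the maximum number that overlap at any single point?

3

Sweep endpoints in order; track running count of active intervals.
Peak of 3 reached at 48.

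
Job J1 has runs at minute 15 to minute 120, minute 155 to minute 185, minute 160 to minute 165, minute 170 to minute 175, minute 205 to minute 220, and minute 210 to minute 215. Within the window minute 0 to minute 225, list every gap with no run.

The merged coverage is minute 15 to minute 120, minute 155 to minute 185, minute 205 to minute 220.
Gaps within minute 0 to minute 225: minute 0 to minute 15, minute 120 to minute 155, minute 185 to minute 205, minute 220 to minute 225.

minute 0 to minute 15, minute 120 to minute 155, minute 185 to minute 205, minute 220 to minute 225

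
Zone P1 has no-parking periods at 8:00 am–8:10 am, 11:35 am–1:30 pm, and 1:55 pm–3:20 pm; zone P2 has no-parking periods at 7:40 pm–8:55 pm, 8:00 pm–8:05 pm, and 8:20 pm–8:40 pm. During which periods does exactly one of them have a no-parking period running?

8:00 am-8:10 am, 11:35 am-1:30 pm, 1:55 pm-3:20 pm, 7:40 pm-8:55 pm

Second set merges to 7:40 pm-8:55 pm.
A but not B: 8:00 am-8:10 am, 11:35 am-1:30 pm, 1:55 pm-3:20 pm.
B but not A: 7:40 pm-8:55 pm.
Combining gives A △ B.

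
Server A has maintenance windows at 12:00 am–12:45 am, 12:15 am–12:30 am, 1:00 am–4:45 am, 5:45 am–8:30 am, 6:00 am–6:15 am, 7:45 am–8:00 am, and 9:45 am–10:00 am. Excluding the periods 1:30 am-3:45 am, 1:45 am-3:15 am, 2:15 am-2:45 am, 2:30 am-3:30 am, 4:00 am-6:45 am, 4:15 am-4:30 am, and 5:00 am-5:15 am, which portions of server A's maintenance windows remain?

12:00 am–12:45 am, 1:00 am–1:30 am, 3:45 am–4:00 am, 6:45 am–8:30 am, 9:45 am–10:00 am

Merge the first list: 12:00 am–12:45 am, 1:00 am–4:45 am, 5:45 am–8:30 am, 9:45 am–10:00 am.
Merge the second list: 1:30 am–3:45 am, 4:00 am–6:45 am.
12:00 am–12:45 am is untouched.
1:00 am–4:45 am with B removed leaves 1:00 am–1:30 am, 3:45 am–4:00 am.
5:45 am–8:30 am with B removed leaves 6:45 am–8:30 am.
9:45 am–10:00 am is untouched.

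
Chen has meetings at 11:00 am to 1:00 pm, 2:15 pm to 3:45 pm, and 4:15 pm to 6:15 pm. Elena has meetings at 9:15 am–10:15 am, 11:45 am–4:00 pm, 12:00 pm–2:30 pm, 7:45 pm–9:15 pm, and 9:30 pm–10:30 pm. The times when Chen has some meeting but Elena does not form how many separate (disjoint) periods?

B, merged: 9:15 am–10:15 am, 11:45 am–4:00 pm, 7:45 pm–9:15 pm, 9:30 pm–10:30 pm.
A \ B = 11:00 am–11:45 am, 4:15 pm–6:15 pm.
That is 2 disjoint pieces.

2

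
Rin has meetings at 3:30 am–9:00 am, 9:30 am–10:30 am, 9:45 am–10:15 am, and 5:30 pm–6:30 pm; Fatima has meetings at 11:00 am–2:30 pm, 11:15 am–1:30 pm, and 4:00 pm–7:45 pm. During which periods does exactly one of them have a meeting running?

First set merges to 3:30 am–9:00 am, 9:30 am–10:30 am, 5:30 pm–6:30 pm.
Second set merges to 11:00 am–2:30 pm, 4:00 pm–7:45 pm.
A but not B: 3:30 am–9:00 am, 9:30 am–10:30 am.
B but not A: 11:00 am–2:30 pm, 4:00 pm–5:30 pm, 6:30 pm–7:45 pm.
Combining gives A △ B.

3:30 am–9:00 am, 9:30 am–10:30 am, 11:00 am–2:30 pm, 4:00 pm–5:30 pm, 6:30 pm–7:45 pm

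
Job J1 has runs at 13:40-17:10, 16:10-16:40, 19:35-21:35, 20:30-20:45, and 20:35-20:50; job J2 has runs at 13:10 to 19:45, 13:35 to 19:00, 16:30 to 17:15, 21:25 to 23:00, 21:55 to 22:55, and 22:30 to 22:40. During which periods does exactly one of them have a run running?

Merge the first list: 13:40–17:10, 19:35–21:35.
Merge the second list: 13:10–19:45, 21:25–23:00.
A \ B = 19:45–21:25.
B \ A = 13:10–13:40, 17:10–19:35, 21:35–23:00.
Union of the two gives the symmetric difference.

13:10–13:40, 17:10–19:35, 19:45–21:25, 21:35–23:00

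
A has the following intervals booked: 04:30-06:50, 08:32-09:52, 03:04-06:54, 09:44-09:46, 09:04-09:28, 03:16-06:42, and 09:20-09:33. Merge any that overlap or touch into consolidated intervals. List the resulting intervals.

Sort by start: 03:04–06:54, 03:16–06:42, 04:30–06:50, 08:32–09:52, 09:04–09:28, 09:20–09:33, 09:44–09:46.
03:16–06:42 overlaps/touches 03:04–06:54 → extend to 03:04–06:54.
04:30–06:50 overlaps/touches 03:04–06:54 → extend to 03:04–06:54.
08:32–09:52 is disjoint → start new block.
09:04–09:28 overlaps/touches 08:32–09:52 → extend to 08:32–09:52.
09:20–09:33 overlaps/touches 08:32–09:52 → extend to 08:32–09:52.
09:44–09:46 overlaps/touches 08:32–09:52 → extend to 08:32–09:52.

03:04–06:54, 08:32–09:52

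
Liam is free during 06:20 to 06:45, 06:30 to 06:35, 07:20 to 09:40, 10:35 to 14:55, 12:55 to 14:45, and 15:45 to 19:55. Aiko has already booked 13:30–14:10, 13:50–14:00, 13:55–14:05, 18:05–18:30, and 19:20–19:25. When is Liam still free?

A, merged: 06:20–06:45, 07:20–09:40, 10:35–14:55, 15:45–19:55.
B, merged: 13:30–14:10, 18:05–18:30, 19:20–19:25.
06:20–06:45: no B overlap → unchanged.
07:20–09:40: no B overlap → unchanged.
10:35–14:55 minus B → 10:35–13:30, 14:10–14:55.
15:45–19:55 minus B → 15:45–18:05, 18:30–19:20, 19:25–19:55.

06:20–06:45, 07:20–09:40, 10:35–13:30, 14:10–14:55, 15:45–18:05, 18:30–19:20, 19:25–19:55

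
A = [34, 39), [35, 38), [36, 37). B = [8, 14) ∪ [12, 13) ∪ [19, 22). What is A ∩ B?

none

Merge the first list: [34, 39).
Merge the second list: [8, 14), [19, 22).
[34, 39): no overlap with the second set.
No overlap.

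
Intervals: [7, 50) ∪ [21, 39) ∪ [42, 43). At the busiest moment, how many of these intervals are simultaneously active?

2

Sweep endpoints in order; track running count of active intervals.
Peak of 2 reached at 21.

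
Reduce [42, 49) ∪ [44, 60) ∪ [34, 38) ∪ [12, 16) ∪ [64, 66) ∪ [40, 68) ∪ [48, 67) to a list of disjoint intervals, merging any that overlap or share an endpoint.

[12, 16) ∪ [34, 38) ∪ [40, 68)

Sort by start: [12, 16), [34, 38), [40, 68), [42, 49), [44, 60), [48, 67), [64, 66).
[34, 38) is disjoint → start new block.
[40, 68) is disjoint → start new block.
[42, 49) overlaps/touches [40, 68) → extend to [40, 68).
[44, 60) overlaps/touches [40, 68) → extend to [40, 68).
[48, 67) overlaps/touches [40, 68) → extend to [40, 68).
[64, 66) overlaps/touches [40, 68) → extend to [40, 68).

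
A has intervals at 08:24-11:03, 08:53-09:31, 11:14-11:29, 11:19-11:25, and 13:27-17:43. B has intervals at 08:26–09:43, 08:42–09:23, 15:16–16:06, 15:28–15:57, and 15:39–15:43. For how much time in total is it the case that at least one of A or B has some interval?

Merge the first list: 08:24-11:03, 11:14-11:29, 13:27-17:43.
Merge the second list: 08:26-09:43, 15:16-16:06.
A ∪ B = 08:24-11:03, 11:14-11:29, 13:27-17:43.
Total: 2 h 39 min + 15 min + 4 h 16 min = 7 h 10 min.

7 h 10 min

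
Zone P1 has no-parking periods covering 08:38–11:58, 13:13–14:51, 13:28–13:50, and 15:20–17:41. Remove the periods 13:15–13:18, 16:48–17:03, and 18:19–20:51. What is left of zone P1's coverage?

08:38–11:58, 13:13–13:15, 13:18–14:51, 15:20–16:48, 17:03–17:41

Merge the first list: 08:38–11:58, 13:13–14:51, 15:20–17:41.
08:38–11:58: nothing removed.
13:13–14:51 \ B = 13:13–13:15, 13:18–14:51.
15:20–17:41 \ B = 15:20–16:48, 17:03–17:41.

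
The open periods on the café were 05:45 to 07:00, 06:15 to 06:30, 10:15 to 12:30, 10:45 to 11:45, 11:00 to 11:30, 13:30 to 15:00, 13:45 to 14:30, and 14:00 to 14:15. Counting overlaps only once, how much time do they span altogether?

Merged: 05:45-07:00, 10:15-12:30, 13:30-15:00.
Lengths: 1 h 15 min + 2 h 15 min + 1 h 30 min = 5 h.

5 h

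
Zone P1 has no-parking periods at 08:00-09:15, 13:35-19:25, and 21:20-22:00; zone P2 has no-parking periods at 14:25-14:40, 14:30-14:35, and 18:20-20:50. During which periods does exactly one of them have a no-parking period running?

Merge the second list: 14:25-14:40, 18:20-20:50.
Only in the first: 08:00-09:15, 13:35-14:25, 14:40-18:20, 21:20-22:00.
Only in the second: 19:25-20:50.
Together these are the periods covered by exactly one.

08:00-09:15, 13:35-14:25, 14:40-18:20, 19:25-20:50, 21:20-22:00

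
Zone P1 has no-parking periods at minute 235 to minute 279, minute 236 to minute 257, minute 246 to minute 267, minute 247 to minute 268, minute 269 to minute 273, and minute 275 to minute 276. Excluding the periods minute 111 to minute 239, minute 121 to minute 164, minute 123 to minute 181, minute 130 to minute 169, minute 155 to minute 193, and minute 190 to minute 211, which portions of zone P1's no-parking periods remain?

minute 239 to minute 279

A, merged: minute 235 to minute 279.
B, merged: minute 111 to minute 239.
minute 235 to minute 279 with B removed leaves minute 239 to minute 279.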